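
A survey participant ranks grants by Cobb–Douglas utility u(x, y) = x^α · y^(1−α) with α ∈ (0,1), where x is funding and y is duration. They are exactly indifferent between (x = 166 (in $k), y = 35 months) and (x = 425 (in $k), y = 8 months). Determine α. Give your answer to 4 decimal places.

Set the two utilities equal: 166^α·35^(1−α) = 425^α·8^(1−α).
Taking logs: α·ln 166 + (1−α)·ln 35 = α·ln 425 + (1−α)·ln 8, i.e. α·-0.9401014 = (1−α)·-1.4759065.
Thus α·(-2.4160079) = -1.4759065, so α = -1.4759065/-2.4160079 ≈ 0.6109.

α ≈ 0.6109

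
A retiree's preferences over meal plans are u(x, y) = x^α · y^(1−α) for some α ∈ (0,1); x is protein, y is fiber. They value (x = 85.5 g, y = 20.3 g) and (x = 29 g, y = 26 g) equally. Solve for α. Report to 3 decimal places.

Set the two utilities equal: 85.5^α·20.3^(1−α) = 29^α·26^(1−α).
Rearrange to (85.5/29)^α = (26/20.3)^(1−α) and take logs: α·1.081221 = (1−α)·0.247476.
Thus α·(1.328697) = 0.247476, so α = 0.247476/1.328697 ≈ 0.186.

α ≈ 0.186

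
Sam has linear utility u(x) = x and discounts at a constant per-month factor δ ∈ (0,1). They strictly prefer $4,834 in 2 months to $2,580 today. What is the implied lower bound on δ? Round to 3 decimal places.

δ > 0.731

The preference means 2580 < δ^2·4834.
So δ^2 > 2580/4834 = 0.53372; taking the square root of both positive sides preserves the inequality.
δ > (2580/4834)^(1/2) ≈ 0.731.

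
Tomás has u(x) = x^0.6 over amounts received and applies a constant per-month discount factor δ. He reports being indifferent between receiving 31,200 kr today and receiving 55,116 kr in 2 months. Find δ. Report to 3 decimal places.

δ ≈ 0.843

Equating discounted utilities: u(31200) = δ^2·u(55116) ⇒ δ^2 = u(31200)/u(55116).
Since u(x) = x^0.6, δ^2 = (31200/55116)^0.6 = 0.56608^0.6 = 0.71077.
So δ = 0.71077^(1/2) ≈ 0.843.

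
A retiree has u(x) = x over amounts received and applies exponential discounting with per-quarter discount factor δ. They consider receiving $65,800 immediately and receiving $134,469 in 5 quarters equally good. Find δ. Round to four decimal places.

The payoff in 5 quarters is discounted by δ^5, so u(65800) = δ^5·u(134469) and δ^5 = u(65800)/u(134469).
With u(x) = x: δ^5 = 65800/134469 = 0.48933.
Taking the 5th root: δ = 0.48933^(1/5) ≈ 0.8668.

δ ≈ 0.8668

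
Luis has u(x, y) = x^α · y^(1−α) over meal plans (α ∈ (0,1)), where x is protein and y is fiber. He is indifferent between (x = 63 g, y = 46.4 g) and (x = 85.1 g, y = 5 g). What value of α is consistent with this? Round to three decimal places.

The Cobb–Douglas utilities coincide, so 63^α·46.4^(1−α) = 85.1^α·5^(1−α).
(63/85.1)^α = (5/46.4)^(1−α); take logs: α·ln(63/85.1) = (1−α)·ln(5/46.4), i.e. α·-0.300692 = (1−α)·-2.227862.
So α/(1−α) = (-2.227862)/(-0.300692) = 7.409116, and α = 7.409116/8.409116 ≈ 0.881.

α ≈ 0.881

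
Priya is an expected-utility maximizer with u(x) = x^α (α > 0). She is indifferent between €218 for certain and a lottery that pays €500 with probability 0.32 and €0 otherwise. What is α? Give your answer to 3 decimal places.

Since u(0) = 0, the lottery's EU is 0.32·500^α.
Equating: 218^α = 0.32·500^α, i.e. 0.4360^α = 0.32.
Take logs: α = ln 0.32 / ln(218/500) ≈ 1.37263.

α ≈ 1.373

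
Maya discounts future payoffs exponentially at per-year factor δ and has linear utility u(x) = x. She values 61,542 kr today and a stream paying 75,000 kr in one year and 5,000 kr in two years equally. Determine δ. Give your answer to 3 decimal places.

δ ≈ 0.780

Equating present values: 61542 = 75000δ + 5000δ².
That is, 5000δ² + 75000δ − 61542 = 0, a quadratic in δ.
δ = (−75000 + √(75000² + 4·5000·61542)) / (2·5000) = (−75000 + √6855840000.00) / 10000 ≈ 0.780.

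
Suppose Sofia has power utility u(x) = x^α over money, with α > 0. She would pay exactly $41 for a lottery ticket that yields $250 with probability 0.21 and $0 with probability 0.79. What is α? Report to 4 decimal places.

The lottery's expected utility is 0.21·u(250) + 0.79·u(0) = 0.21·250^α (since u(0) = 0 for α > 0).
Equating: 41^α = 0.21·250^α, i.e. 0.1640^α = 0.21.
α = ln(0.21) / ln(41/250) = -1.5606477/-1.8078889 ≈ 0.8632.

α ≈ 0.8632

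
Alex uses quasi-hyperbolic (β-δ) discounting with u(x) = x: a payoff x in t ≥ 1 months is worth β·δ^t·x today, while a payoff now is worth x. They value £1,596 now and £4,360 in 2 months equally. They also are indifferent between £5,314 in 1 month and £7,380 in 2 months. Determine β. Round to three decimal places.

β ≈ 0.706

From the later pair, β·δ^1·5314 = β·δ^2·7380; dividing through, δ = 5314/7380 = 0.72005.
Now use the now-vs-future pair: 1596 = β·δ^2·4360 gives β = 1596/(0.51848·4360) ≈ 0.706.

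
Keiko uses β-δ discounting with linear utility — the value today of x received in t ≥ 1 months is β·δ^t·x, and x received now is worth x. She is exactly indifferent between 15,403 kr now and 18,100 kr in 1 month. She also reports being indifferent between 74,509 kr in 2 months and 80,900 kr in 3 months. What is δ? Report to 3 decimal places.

δ ≈ 0.921

Both payoffs in the second observation are in the future, so β drops out: δ^2·74509 = δ^3·80900 ⇒ δ = 74509/80900 = 0.92100.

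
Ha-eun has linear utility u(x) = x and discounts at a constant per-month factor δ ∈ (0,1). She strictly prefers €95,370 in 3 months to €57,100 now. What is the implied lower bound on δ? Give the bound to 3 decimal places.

δ > 0.843

Under u(x) = x this choice says 57100 < δ^3·95370.
Hence δ^3 > 57100/95370 = 0.59872, and x ↦ x^(1/3) is increasing on (0,∞).
δ > 0.59872^(1/3) = 0.843.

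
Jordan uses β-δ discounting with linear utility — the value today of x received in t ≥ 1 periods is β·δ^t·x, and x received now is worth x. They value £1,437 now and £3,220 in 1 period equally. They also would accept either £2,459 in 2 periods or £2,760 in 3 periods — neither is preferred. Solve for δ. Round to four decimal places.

The second indifference involves only future payoffs, so β cancels: β·δ^2·2459 = β·δ^3·2760, giving δ = 2459/2760 = 0.89094.

δ ≈ 0.8909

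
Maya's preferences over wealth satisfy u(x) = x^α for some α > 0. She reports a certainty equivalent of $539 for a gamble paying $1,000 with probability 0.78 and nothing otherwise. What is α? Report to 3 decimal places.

α ≈ 0.402

The lottery's expected utility is 0.78·u(1000) + 0.22·u(0) = 0.78·1000^α (since u(0) = 0 for α > 0).
Equating: 539^α = 0.78·1000^α, i.e. 0.5390^α = 0.78.
Taking logs: α·ln(539/1000) = ln(0.78), so α = -0.248461 / -0.618040 ≈ 0.402.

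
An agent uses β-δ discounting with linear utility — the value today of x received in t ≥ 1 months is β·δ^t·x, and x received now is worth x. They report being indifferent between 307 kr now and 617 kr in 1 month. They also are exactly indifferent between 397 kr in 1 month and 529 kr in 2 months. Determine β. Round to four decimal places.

β ≈ 0.6630

From the later pair, β·δ^1·397 = β·δ^2·529; dividing through, δ = 397/529 = 0.75047.
Now use the now-vs-future pair: 307 = β·δ·617 gives β = 307/(0.75047·617) ≈ 0.6630.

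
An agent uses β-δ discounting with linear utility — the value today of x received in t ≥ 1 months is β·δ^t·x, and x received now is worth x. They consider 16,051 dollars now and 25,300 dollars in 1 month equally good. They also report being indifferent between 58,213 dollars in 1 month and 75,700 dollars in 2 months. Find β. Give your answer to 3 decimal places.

β ≈ 0.825

The second indifference involves only future payoffs, so β cancels: β·δ^1·58213 = β·δ^2·75700, giving δ = 58213/75700 = 0.76900.
Now use the now-vs-future pair: 16051 = β·δ·25300 gives β = 16051/(0.76900·25300) ≈ 0.825.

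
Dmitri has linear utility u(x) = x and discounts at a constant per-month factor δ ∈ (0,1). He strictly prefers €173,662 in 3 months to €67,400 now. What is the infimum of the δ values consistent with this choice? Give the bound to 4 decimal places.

δ > 0.7294

The preference means 67400 < δ^3·173662.
So δ^3 > 67400/173662 = 0.38811; taking the cube root of both positive sides preserves the inequality.
δ > 0.38811^(1/3) = 0.7294.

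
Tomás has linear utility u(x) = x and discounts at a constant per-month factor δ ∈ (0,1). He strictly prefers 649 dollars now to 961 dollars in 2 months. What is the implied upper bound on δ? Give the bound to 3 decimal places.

The preference means 649 > δ^2·961.
Hence δ^2 < 649/961 = 0.67534, and x ↦ x^(1/2) is increasing on (0,∞).
δ < (649/961)^(1/2) ≈ 0.822.

δ < 0.822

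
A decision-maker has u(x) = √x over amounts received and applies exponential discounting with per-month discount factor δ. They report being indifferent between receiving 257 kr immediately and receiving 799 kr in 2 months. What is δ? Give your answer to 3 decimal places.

δ ≈ 0.753

The payoff in 2 months is discounted by δ^2, so u(257) = δ^2·u(799) and δ^2 = u(257)/u(799).
Since u(x) = √x, δ^2 = √(257/799) = 0.56714.
So δ = 0.56714^(1/2) ≈ 0.753.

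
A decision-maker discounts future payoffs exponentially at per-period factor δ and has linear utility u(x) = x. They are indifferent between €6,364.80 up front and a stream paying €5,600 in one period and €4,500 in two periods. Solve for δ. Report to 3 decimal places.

δ ≈ 0.720

Equating present values: 6364.80 = 5600δ + 4500δ².
Rearranged: 4500δ² + 5600δ − 6364.80 = 0.
δ = (−5600 + √(5600² + 4·4500·6364.80)) / (2·4500) = (−5600 + √145926400.00) / 9000 ≈ 0.720.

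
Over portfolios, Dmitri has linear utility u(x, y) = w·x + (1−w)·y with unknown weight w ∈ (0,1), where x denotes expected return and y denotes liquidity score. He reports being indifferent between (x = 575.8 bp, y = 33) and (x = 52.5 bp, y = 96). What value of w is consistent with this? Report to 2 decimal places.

u(575.8,33) = u(52.5,96) means w·575.8 + (1−w)·33 = w·52.5 + (1−w)·96.
Rearranging, 523.3·w − 63·(1−w) = 0.
The marginal rate of substitution is 63/523.3, so w = 63/(523.3+63) = 0.11.

w = 0.11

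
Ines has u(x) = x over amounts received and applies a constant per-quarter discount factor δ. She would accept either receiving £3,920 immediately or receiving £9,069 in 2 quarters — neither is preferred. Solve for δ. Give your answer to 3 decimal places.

δ ≈ 0.657

Indifference means u(3920) = δ^2 · u(9069), so δ^2 = u(3920)/u(9069).
With u(x) = x: δ^2 = 3920/9069 = 0.43224.
Taking the square root: δ = 0.43224^(1/2) ≈ 0.657.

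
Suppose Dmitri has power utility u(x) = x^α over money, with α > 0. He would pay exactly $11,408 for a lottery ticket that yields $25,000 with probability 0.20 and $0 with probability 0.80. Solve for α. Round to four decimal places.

α ≈ 2.0514

The lottery's expected utility is 0.20·u(25000) + 0.80·u(0) = 0.20·25000^α (since u(0) = 0 for α > 0).
Setting u(11408) equal to that: 11408^α = 0.20·25000^α ⇒ (11408/25000)^α = 0.20.
Take logs: α = ln 0.20 / ln(11408/25000) ≈ 2.051387.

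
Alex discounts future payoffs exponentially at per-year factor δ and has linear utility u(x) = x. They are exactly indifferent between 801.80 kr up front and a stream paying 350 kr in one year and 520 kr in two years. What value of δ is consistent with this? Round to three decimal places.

δ ≈ 0.950

Present value of the stream is 350·δ + 520·δ². Indifference gives 350δ + 520δ² = 801.80.
So 520δ² + 350δ − 801.80 = 0.
δ = (−350 + √(350² + 4·520·801.80)) / (2·520) = (−350 + √1790244.00) / 1040 ≈ 0.950.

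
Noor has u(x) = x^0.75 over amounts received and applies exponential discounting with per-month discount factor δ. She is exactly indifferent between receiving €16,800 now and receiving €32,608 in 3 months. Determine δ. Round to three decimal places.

δ ≈ 0.847

Indifference means u(16800) = δ^3 · u(32608), so δ^3 = u(16800)/u(32608).
Since u(x) = x^0.75, δ^3 = (16800/32608)^0.75 = 0.51521^0.75 = 0.60812.
So δ = 0.60812^(1/3) ≈ 0.847.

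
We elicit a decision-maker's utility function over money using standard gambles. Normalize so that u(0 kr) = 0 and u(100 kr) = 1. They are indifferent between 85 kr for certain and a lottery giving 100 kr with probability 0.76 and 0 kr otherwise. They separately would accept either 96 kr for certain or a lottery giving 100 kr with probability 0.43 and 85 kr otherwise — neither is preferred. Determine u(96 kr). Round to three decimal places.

The first gamble pins u(85 kr): it must equal 0.76·1 + 0.24·0 = 0.76.
Then u(96 kr) = 0.43·u(100 kr) + 0.57·u(85 kr) = 0.43·1.00 + 0.57·0.76 = 0.8632.

0.863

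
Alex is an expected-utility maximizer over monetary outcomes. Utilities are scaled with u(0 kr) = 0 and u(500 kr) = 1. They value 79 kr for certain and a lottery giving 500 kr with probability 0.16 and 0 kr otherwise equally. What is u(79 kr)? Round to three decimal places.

By the standard-gamble method, u(79 kr) is just the indifference probability on the best outcome: 0.16.

0.160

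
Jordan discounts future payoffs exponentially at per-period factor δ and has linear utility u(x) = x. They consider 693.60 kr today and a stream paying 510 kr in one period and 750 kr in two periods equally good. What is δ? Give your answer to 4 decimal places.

δ ≈ 0.6800

Equating present values: 693.60 = 510δ + 750δ².
That is, 750δ² + 510δ − 693.60 = 0, a quadratic in δ.
δ = (−510 + √(510² + 4·750·693.60)) / (2·750) = (−510 + √2340900.00) / 1500 ≈ 0.6800.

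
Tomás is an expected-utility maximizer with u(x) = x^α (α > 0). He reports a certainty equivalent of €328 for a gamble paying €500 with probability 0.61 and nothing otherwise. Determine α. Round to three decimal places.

Since u(0) = 0, the lottery's EU is 0.61·500^α.
Equating: 328^α = 0.61·500^α, i.e. 0.6560^α = 0.61.
Taking logs: α·ln(328/500) = ln(0.61), so α = -0.494296 / -0.421594 ≈ 1.172.

α ≈ 1.172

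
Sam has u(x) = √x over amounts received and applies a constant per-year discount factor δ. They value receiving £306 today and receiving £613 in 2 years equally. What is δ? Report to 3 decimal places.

Equating discounted utilities: u(306) = δ^2·u(613) ⇒ δ^2 = u(306)/u(613).
With u(x) = √x: δ^2 = √306/√613 = √(306/613) = 0.70653.
Hence δ = (0.70653)^(1/2) = 0.84055.

δ ≈ 0.841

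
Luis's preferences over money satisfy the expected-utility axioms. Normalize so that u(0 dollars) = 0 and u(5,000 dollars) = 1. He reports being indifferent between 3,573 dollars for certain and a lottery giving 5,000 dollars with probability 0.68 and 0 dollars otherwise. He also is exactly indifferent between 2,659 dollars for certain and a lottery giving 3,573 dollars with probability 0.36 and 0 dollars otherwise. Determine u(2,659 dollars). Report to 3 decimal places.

First, u(3,573 dollars) = 0.68·u(5,000 dollars) + 0.32·u(0 dollars) = 0.68.
Chaining: u(2,659 dollars) = 0.36·0.68 + 0.64·0.00 = 0.2448.

0.245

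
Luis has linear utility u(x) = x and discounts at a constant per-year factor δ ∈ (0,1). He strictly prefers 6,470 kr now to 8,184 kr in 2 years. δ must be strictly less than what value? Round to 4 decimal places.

δ < 0.8891

The preference means 6470 > δ^2·8184.
So δ^2 < 6470/8184 = 0.79057; taking the square root of both positive sides preserves the inequality.
δ < 0.79057^(1/2) = 0.8891.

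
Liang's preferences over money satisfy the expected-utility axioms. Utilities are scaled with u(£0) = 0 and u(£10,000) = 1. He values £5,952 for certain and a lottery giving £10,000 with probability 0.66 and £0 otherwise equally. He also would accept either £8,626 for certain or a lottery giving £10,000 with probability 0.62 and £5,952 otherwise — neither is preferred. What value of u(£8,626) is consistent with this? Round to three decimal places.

0.871

First, u(£5,952) = 0.66·u(£10,000) + 0.34·u(£0) = 0.66.
Chaining: u(£8,626) = 0.62·1.00 + 0.38·0.66 = 0.8708.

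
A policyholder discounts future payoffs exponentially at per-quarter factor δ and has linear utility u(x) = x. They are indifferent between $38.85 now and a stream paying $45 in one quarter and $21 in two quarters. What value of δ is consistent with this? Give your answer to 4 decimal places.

δ ≈ 0.6600

The stream is worth 45δ + 21δ² today, so 45δ + 21δ² = 38.85.
So 21δ² + 45δ − 38.85 = 0.
The positive root is δ = [−45 + √(45² + 4·21·38.85)] / (2·21) = (−45 + 72.721)/42 ≈ 0.6600.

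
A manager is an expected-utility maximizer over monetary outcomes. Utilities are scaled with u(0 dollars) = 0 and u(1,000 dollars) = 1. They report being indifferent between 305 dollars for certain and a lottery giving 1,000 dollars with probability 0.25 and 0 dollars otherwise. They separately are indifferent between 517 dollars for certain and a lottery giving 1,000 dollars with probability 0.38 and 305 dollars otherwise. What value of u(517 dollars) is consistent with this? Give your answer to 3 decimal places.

0.535

The first gamble pins u(305 dollars): it must equal 0.25·1 + 0.75·0 = 0.25.
Chaining: u(517 dollars) = 0.38·1.00 + 0.62·0.25 = 0.5350.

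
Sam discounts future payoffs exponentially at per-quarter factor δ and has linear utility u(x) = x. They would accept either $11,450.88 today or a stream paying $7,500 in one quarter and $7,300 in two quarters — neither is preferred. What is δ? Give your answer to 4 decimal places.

Equating present values: 11450.88 = 7500δ + 7300δ².
So 7300δ² + 7500δ − 11450.88 = 0.
δ = (−7500 + √(7500² + 4·7300·11450.88)) / (2·7300) = (−7500 + √390615696.00) / 14600 ≈ 0.8400.

δ ≈ 0.8400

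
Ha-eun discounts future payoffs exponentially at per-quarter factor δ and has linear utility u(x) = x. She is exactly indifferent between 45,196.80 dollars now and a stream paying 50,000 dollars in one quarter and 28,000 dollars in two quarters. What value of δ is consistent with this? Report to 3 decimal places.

Present value of the stream is 50000·δ + 28000·δ². Indifference gives 50000δ + 28000δ² = 45196.80.
So 28000δ² + 50000δ − 45196.80 = 0.
The positive root is δ = [−50000 + √(50000² + 4·28000·45196.80)] / (2·28000) = (−50000 + 86960.000)/56000 ≈ 0.660.

δ ≈ 0.660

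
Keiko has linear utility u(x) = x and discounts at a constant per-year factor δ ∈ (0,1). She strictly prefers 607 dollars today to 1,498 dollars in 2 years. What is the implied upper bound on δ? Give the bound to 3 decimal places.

δ < 0.637

Under u(x) = x this choice says 607 > δ^2·1498.
Dividing by 1498: δ^2 < 0.40521. Both sides are positive, so the square root keeps the direction.
δ < 0.40521^(1/2) = 0.637.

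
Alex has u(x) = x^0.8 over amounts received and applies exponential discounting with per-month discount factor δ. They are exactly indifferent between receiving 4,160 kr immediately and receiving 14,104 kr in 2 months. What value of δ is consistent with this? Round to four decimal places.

δ ≈ 0.6136

Equating discounted utilities: u(4160) = δ^2·u(14104) ⇒ δ^2 = u(4160)/u(14104).
Since u(x) = x^0.8, δ^2 = (4160/14104)^0.8 = 0.29495^0.8 = 0.37653.
Taking the square root: δ = 0.37653^(1/2) ≈ 0.6136.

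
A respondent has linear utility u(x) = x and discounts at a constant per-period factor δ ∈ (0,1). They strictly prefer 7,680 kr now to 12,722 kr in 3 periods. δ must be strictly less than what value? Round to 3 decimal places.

δ < 0.845

Comparing present values: 7680 > δ^3·12722.
So δ^3 < 7680/12722 = 0.60368; taking the cube root of both positive sides preserves the inequality.
δ < (7680/12722)^(1/3) ≈ 0.845.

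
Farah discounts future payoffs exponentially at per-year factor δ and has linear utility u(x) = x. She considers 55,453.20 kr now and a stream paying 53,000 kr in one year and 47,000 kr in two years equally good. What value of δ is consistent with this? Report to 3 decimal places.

Present value of the stream is 53000·δ + 47000·δ². Indifference gives 53000δ + 47000δ² = 55453.20.
Rearranged: 47000δ² + 53000δ − 55453.20 = 0.
δ = (−53000 + √(53000² + 4·47000·55453.20)) / (2·47000) = (−53000 + √13234201600.00) / 94000 ≈ 0.660.

δ ≈ 0.660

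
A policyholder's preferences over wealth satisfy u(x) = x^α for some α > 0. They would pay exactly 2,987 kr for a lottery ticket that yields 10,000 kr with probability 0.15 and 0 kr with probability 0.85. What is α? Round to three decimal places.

α ≈ 1.570

The lottery's expected utility is 0.15·u(10000) + 0.85·u(0) = 0.15·10000^α (since u(0) = 0 for α > 0).
Equating: 2987^α = 0.15·10000^α, i.e. 0.2987^α = 0.15.
Taking logs: α·ln(2987/10000) = ln(0.15), so α = -1.897120 / -1.208316 ≈ 1.570.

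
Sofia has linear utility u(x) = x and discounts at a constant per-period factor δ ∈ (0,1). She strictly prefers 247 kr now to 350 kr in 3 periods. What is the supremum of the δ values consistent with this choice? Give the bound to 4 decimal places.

δ < 0.8903

The preference means 247 > δ^3·350.
So δ^3 < 247/350 = 0.70571; taking the cube root of both positive sides preserves the inequality.
δ < 0.70571^(1/3) = 0.8903.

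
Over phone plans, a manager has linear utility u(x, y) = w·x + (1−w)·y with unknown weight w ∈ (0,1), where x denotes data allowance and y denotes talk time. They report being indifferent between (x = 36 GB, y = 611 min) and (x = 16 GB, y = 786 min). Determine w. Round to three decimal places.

w = 0.897

u(36,611) = u(16,786) means w·36 + (1−w)·611 = w·16 + (1−w)·786.
Collecting terms: w·20 = (1−w)·175.
The marginal rate of substitution is 175/20, so w = 175/(20+175) = 0.897.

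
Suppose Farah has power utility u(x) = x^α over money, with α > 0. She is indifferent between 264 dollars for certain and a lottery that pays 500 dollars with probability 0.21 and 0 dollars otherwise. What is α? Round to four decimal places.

EU(lottery) = 0.21·500^α + 0.79·0 = 0.21·500^α.
Equating: 264^α = 0.21·500^α, i.e. 0.5280^α = 0.21.
α = ln(0.21) / ln(264/500) = -1.5606477/-0.6386590 ≈ 2.4436.

α ≈ 2.4436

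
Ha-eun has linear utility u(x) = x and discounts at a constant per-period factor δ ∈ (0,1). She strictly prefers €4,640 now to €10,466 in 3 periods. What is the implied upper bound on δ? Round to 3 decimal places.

δ < 0.763

Under u(x) = x this choice says 4640 > δ^3·10466.
Hence δ^3 < 4640/10466 = 0.44334, and x ↦ x^(1/3) is increasing on (0,∞).
δ < (4640/10466)^(1/3) ≈ 0.763.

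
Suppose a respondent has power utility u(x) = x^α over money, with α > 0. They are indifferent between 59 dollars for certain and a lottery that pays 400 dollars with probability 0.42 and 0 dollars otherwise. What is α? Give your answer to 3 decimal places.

α ≈ 0.453

The lottery's expected utility is 0.42·u(400) + 0.58·u(0) = 0.42·400^α (since u(0) = 0 for α > 0).
Equating: 59^α = 0.42·400^α, i.e. 0.1475^α = 0.42.
α = ln(0.42) / ln(59/400) = -0.867501/-1.913927 ≈ 0.453.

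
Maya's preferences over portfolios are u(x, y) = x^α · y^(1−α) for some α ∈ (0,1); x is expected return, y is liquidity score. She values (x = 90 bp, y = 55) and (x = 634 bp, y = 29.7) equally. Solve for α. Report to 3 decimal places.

Indifference: 90^α · 55^(1−α) = 634^α · 29.7^(1−α).
Taking logs: α·ln 90 + (1−α)·ln 55 = α·ln 634 + (1−α)·ln 29.7, i.e. α·-1.952239 = (1−α)·-0.616186.
So α/(1−α) = (-0.616186)/(-1.952239) = 0.315630, and α = 0.315630/1.315630 ≈ 0.240.

α ≈ 0.240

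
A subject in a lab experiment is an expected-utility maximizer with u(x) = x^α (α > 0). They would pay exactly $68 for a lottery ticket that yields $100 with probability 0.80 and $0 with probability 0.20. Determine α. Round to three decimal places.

α ≈ 0.579

EU(lottery) = 0.80·100^α + 0.20·0 = 0.80·100^α.
Setting u(68) equal to that: 68^α = 0.80·100^α ⇒ (68/100)^α = 0.80.
Take logs: α = ln 0.80 / ln(68/100) ≈ 0.57860.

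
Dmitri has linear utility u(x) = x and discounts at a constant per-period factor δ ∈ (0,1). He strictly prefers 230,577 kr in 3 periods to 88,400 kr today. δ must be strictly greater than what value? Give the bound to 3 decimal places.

The preference means 88400 < δ^3·230577.
Dividing by 230577: δ^3 > 0.38339. Both sides are positive, so the cube root keeps the direction.
δ > 0.38339^(1/3) = 0.726.

δ > 0.726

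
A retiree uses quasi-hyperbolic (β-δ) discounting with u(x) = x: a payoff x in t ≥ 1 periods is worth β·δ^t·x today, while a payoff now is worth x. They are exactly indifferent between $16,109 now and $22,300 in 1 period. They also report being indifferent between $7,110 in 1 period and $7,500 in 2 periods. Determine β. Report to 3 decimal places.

Both payoffs in the second observation are in the future, so β drops out: δ^1·7110 = δ^2·7500 ⇒ δ = 7110/7500 = 0.94800.
The first indifference: 16109 = β·δ·22300, so β = 16109/(δ·22300) = 16109/(0.94800·22300) ≈ 0.762.

β ≈ 0.762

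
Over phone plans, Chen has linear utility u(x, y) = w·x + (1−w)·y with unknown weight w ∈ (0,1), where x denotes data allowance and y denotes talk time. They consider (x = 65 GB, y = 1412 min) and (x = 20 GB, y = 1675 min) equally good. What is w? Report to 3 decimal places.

u(65,1412) = u(20,1675) means w·65 + (1−w)·1412 = w·20 + (1−w)·1675.
Collecting terms: w·45 = (1−w)·263.
So w/(1−w) = 263/45 = 5.8444, giving w = 263/(45+263) = 0.854.

w = 0.854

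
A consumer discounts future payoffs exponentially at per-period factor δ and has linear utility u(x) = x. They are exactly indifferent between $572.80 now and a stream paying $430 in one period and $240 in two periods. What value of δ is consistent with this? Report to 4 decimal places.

The stream is worth 430δ + 240δ² today, so 430δ + 240δ² = 572.80.
That is, 240δ² + 430δ − 572.80 = 0, a quadratic in δ.
δ = (−430 + √(430² + 4·240·572.80)) / (2·240) = (−430 + √734788.00) / 480 ≈ 0.8900.

δ ≈ 0.8900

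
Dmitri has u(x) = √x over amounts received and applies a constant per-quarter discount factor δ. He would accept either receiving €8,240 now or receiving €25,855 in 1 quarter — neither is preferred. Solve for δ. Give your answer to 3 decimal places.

δ ≈ 0.565

Indifference means u(8240) = δ · u(25855), so δ = u(8240)/u(25855).
Since u(x) = √x, δ = √(8240/25855) = 0.56454.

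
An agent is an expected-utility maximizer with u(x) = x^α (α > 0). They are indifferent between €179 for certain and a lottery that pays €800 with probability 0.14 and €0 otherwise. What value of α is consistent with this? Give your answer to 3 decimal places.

α ≈ 1.313

The lottery's expected utility is 0.14·u(800) + 0.86·u(0) = 0.14·800^α (since u(0) = 0 for α > 0).
Indifference: 179^α = 0.14·800^α, so (179/800)^α = 0.14.
Taking logs: α·ln(179/800) = ln(0.14), so α = -1.966113 / -1.497226 ≈ 1.313.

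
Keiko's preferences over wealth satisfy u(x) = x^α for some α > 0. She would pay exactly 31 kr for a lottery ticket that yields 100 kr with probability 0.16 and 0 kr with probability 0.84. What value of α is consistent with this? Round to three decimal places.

α ≈ 1.565

The lottery's expected utility is 0.16·u(100) + 0.84·u(0) = 0.16·100^α (since u(0) = 0 for α > 0).
Indifference: 31^α = 0.16·100^α, so (31/100)^α = 0.16.
Take logs: α = ln 0.16 / ln(31/100) ≈ 1.56473.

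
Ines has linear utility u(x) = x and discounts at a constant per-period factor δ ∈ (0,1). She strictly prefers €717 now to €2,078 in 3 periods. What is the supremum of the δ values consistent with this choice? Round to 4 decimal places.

δ < 0.7014

Under u(x) = x this choice says 717 > δ^3·2078.
So δ^3 < 717/2078 = 0.34504; taking the cube root of both positive sides preserves the inequality.
δ < 0.34504^(1/3) = 0.7014.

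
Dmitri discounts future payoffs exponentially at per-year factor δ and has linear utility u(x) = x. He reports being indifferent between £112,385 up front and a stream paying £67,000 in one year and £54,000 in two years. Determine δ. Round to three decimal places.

δ ≈ 0.950

Present value of the stream is 67000·δ + 54000·δ². Indifference gives 67000δ + 54000δ² = 112385.
That is, 54000δ² + 67000δ − 112385 = 0, a quadratic in δ.
The positive root is δ = [−67000 + √(67000² + 4·54000·112385)] / (2·54000) = (−67000 + 169600.000)/108000 ≈ 0.950.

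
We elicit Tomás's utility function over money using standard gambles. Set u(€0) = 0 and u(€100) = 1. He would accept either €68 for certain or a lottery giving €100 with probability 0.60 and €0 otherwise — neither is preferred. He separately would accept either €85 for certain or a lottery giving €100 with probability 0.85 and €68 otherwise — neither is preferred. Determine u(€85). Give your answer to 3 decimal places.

First, u(€68) = 0.60·u(€100) + 0.40·u(€0) = 0.60.
Then u(€85) = 0.85·u(€100) + 0.15·u(€68) = 0.85·1.00 + 0.15·0.60 = 0.9400.

0.940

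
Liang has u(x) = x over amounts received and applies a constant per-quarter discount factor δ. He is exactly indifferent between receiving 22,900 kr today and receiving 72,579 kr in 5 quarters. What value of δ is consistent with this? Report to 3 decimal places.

δ ≈ 0.794

Indifference means u(22900) = δ^5 · u(72579), so δ^5 = u(22900)/u(72579).
With u(x) = x: δ^5 = 22900/72579 = 0.31552.
Hence δ = (0.31552)^(1/5) = 0.79397.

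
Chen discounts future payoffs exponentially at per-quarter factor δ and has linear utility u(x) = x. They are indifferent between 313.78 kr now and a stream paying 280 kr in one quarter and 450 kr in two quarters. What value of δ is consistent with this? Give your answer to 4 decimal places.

δ ≈ 0.5800

Equating present values: 313.78 = 280δ + 450δ².
Rearranged: 450δ² + 280δ − 313.78 = 0.
By the quadratic formula (taking the positive root), δ = (−280 + √643204.00) / 900 ≈ 0.5800.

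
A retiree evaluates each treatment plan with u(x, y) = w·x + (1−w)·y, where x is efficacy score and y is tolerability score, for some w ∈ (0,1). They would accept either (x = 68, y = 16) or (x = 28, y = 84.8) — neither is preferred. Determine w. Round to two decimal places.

u(68,16) = u(28,84.8) means w·68 + (1−w)·16 = w·28 + (1−w)·84.8.
w·(68−28) = (1−w)·(84.8−16), i.e. w·40 = (1−w)·68.8.
Hence w = 68.8/(40+68.8) = 68.8/108.8 = 0.63.

w = 0.63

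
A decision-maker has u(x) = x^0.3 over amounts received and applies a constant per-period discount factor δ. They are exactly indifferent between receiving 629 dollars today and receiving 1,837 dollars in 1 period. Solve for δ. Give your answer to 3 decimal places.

δ ≈ 0.725

The payoff in 1 period is discounted by δ, so u(629) = δ·u(1837) and δ = u(629)/u(1837).
With u(x) = x^0.3: δ = 629^0.3/1837^0.3 = (629/1837)^0.3 = 0.72504.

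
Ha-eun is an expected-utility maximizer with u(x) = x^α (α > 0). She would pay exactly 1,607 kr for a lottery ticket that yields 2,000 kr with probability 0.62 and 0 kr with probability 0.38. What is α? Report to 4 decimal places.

α ≈ 2.1850

The lottery's expected utility is 0.62·u(2000) + 0.38·u(0) = 0.62·2000^α (since u(0) = 0 for α > 0).
Indifference: 1607^α = 0.62·2000^α, so (1607/2000)^α = 0.62.
α = ln(0.62) / ln(1607/2000) = -0.4780358/-0.2187781 ≈ 2.1850.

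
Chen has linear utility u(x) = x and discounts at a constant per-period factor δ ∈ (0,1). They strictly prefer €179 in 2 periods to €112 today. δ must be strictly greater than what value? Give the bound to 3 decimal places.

δ > 0.791

Comparing present values: 112 < δ^2·179.
Dividing by 179: δ^2 > 0.62570. Both sides are positive, so the square root keeps the direction.
δ > 0.62570^(1/2) = 0.791.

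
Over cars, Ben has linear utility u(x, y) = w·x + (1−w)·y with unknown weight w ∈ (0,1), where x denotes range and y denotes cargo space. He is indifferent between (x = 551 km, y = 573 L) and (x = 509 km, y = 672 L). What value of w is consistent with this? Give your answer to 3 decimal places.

u(551,573) = u(509,672) means w·551 + (1−w)·573 = w·509 + (1−w)·672.
Collecting terms: w·42 = (1−w)·99.
The marginal rate of substitution is 99/42, so w = 99/(42+99) = 0.702.

w = 0.702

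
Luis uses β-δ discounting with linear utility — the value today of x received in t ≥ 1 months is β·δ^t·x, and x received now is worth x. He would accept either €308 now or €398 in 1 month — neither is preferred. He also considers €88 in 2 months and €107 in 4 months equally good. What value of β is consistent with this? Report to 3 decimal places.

The second indifference involves only future payoffs, so β cancels: β·δ^2·88 = β·δ^4·107, giving δ^2 = 88/107 = 0.82243, so δ = 0.90688.
The first indifference: 308 = β·δ·398, so β = 308/(δ·398) = 308/(0.90688·398) ≈ 0.853.

β ≈ 0.853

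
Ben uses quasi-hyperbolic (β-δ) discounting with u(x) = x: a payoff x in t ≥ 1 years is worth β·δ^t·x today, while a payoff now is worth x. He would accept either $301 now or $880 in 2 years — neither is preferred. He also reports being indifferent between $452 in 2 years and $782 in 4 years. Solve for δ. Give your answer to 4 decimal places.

δ ≈ 0.7603

From the later pair, β·δ^2·452 = β·δ^4·782; dividing through, δ^2 = 452/782 = 0.57801, so δ = 0.76027.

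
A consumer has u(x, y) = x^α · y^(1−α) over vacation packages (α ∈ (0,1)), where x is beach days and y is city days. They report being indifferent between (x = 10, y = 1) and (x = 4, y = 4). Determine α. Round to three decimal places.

α ≈ 0.602

The Cobb–Douglas utilities coincide, so 10^α·1^(1−α) = 4^α·4^(1−α).
Taking logs: α·ln 10 + (1−α)·ln 1 = α·ln 4 + (1−α)·ln 4, i.e. α·0.916291 = (1−α)·1.386294.
So α/(1−α) = (1.386294)/(0.916291) = 1.512941, and α = 1.512941/2.512941 ≈ 0.602.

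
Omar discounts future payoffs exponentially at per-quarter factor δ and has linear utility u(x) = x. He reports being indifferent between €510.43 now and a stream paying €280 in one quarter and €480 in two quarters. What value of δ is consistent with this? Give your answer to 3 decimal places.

δ ≈ 0.780

Equating present values: 510.43 = 280δ + 480δ².
Rearranged: 480δ² + 280δ − 510.43 = 0.
The positive root is δ = [−280 + √(280² + 4·480·510.43)] / (2·480) = (−280 + 1028.798)/960 ≈ 0.780.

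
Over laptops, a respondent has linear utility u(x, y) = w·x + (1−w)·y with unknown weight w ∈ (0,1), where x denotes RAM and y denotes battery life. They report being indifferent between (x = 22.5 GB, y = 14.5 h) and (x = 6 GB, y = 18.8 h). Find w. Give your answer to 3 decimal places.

w = 0.207

u(22.5,14.5) = u(6,18.8) means w·22.5 + (1−w)·14.5 = w·6 + (1−w)·18.8.
w·(22.5−6) = (1−w)·(18.8−14.5), i.e. w·16.5 = (1−w)·4.3.
So w/(1−w) = 4.3/16.5 = 0.2606, giving w = 4.3/(16.5+4.3) = 0.207.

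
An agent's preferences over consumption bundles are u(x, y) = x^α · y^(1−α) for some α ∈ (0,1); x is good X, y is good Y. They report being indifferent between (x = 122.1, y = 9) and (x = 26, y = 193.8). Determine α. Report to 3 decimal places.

α ≈ 0.665

Set the two utilities equal: 122.1^α·9^(1−α) = 26^α·193.8^(1−α).
(122.1/26)^α = (193.8/9)^(1−α); take logs: α·ln(122.1/26) = (1−α)·ln(193.8/9), i.e. α·1.546744 = (1−α)·3.069602.
Thus α·(4.616346) = 3.069602, so α = 3.069602/4.616346 ≈ 0.665.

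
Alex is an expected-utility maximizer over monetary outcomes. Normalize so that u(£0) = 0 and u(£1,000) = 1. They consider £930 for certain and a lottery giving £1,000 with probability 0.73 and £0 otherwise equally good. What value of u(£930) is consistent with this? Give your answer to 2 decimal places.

u(£930) equals the lottery's expected utility: 0.73·1 + 0.27·0 = 0.73.

0.73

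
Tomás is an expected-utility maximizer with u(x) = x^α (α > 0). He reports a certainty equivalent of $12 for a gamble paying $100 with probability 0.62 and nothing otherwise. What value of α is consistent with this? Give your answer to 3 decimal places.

α ≈ 0.225

Since u(0) = 0, the lottery's EU is 0.62·100^α.
Setting u(12) equal to that: 12^α = 0.62·100^α ⇒ (12/100)^α = 0.62.
Take logs: α = ln 0.62 / ln(12/100) ≈ 0.22546.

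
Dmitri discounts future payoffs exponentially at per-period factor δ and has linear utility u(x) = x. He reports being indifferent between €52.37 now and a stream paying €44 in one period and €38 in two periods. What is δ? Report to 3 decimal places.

The stream is worth 44δ + 38δ² today, so 44δ + 38δ² = 52.37.
Rearranged: 38δ² + 44δ − 52.37 = 0.
δ = (−44 + √(44² + 4·38·52.37)) / (2·38) = (−44 + √9896.24) / 76 ≈ 0.730.

δ ≈ 0.730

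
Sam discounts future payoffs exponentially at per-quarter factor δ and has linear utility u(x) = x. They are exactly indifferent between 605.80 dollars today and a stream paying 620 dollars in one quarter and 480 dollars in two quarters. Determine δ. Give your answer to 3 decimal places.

The stream is worth 620δ + 480δ² today, so 620δ + 480δ² = 605.80.
That is, 480δ² + 620δ − 605.80 = 0, a quadratic in δ.
The positive root is δ = [−620 + √(620² + 4·480·605.80)] / (2·480) = (−620 + 1244.000)/960 ≈ 0.650.

δ ≈ 0.650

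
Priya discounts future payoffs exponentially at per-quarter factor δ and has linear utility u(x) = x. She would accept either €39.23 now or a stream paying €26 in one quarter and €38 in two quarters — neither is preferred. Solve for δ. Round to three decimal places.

Present value of the stream is 26·δ + 38·δ². Indifference gives 26δ + 38δ² = 39.23.
Rearranged: 38δ² + 26δ − 39.23 = 0.
By the quadratic formula (taking the positive root), δ = (−26 + √6638.96) / 76 ≈ 0.730.

δ ≈ 0.730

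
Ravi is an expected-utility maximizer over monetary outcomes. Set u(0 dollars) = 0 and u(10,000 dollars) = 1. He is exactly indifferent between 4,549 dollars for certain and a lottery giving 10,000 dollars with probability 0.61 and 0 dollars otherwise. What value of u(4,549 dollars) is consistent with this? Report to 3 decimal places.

By the standard-gamble method, u(4,549 dollars) is just the indifference probability on the best outcome: 0.61.

0.610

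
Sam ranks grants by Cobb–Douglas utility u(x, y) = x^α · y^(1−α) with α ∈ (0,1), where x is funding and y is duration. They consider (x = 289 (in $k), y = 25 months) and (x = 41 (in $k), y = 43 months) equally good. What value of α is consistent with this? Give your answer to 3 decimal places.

α ≈ 0.217

The Cobb–Douglas utilities coincide, so 289^α·25^(1−α) = 41^α·43^(1−α).
Taking logs: α·ln 289 + (1−α)·ln 25 = α·ln 41 + (1−α)·ln 43, i.e. α·1.952855 = (1−α)·0.542324.
With A = 1.952855 and B = 0.542324: α·A = (1−α)·B, so α = B/(A+B) = 0.542324/2.495179 ≈ 0.217.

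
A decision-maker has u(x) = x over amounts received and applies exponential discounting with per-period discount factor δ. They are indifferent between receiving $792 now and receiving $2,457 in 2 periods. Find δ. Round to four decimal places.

Equating discounted utilities: u(792) = δ^2·u(2457) ⇒ δ^2 = u(792)/u(2457).
With u(x) = x: δ^2 = 792/2457 = 0.32234.
Taking the square root: δ = 0.32234^(1/2) ≈ 0.5678.

δ ≈ 0.5678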